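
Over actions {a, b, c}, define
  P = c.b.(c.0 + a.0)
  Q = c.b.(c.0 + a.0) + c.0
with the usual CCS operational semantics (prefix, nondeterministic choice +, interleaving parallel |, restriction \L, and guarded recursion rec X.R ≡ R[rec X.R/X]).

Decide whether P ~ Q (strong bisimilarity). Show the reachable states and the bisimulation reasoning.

not bisimilar

LTS(P): 4 reachable states
  m0 = c.b.(c.0 + a.0) | =c=> m1
  m1 = b.(c.0 + a.0) | =b=> m2
  m2 = c.0 + a.0 | =a=> m3, =c=> m3
  m3 = 0 | ∅
LTS(Q): 4 reachable states
  n0 = c.b.(c.0 + a.0) + c.0 | =c=> n1, =c=> n2
  n1 = 0 | ∅
  n2 = b.(c.0 + a.0) | =b=> n3
  n3 = c.0 + a.0 | =a=> n1, =c=> n1
Partition-refinement fixed point:
  B0 = {m0}
  B1 = {m1, n2}
  B2 = {m2, n3}
  B3 = {m3, n1}
  B4 = {n0}
m0 ∈ B0, n0 ∈ B4 → different blocks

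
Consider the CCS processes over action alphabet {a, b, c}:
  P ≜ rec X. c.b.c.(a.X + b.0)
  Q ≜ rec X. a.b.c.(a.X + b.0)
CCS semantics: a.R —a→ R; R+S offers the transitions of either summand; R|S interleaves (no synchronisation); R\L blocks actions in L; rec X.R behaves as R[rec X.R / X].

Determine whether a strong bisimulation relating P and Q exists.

LTS(P): 5 reachable states
  m0 = rec X. c.b.c.(a.X + b.0) | ··c··> m1
  m1 = b.c.(a.(rec X. c.b.c.(a.X + b.0)) + b.0) | ··b··> m2
  m2 = c.(a.(rec X. c.b.c.(a.X + b.0)) + b.0) | ··c··> m3
  m3 = a.(rec X. c.b.c.(a.X + b.0)) + b.0 | ··a··> m0, ··b··> m4
  m4 = 0 | ·
LTS(Q): 5 reachable states
  n0 = rec X. a.b.c.(a.X + b.0) | ··a··> n1
  n1 = b.c.(a.(rec X. a.b.c.(a.X + b.0)) + b.0) | ··b··> n2
  n2 = c.(a.(rec X. a.b.c.(a.X + b.0)) + b.0) | ··c··> n3
  n3 = a.(rec X. a.b.c.(a.X + b.0)) + b.0 | ··a··> n0, ··b··> n4
  n4 = 0 | ·
Bisimilarity quotient blocks:
  B0 = {m0}
  B1 = {m1}
  B2 = {m2}
  B3 = {m3}
  B4 = {m4, n4}
  B5 = {n0}
  B6 = {n1}
  B7 = {n2}
  B8 = {n3}
m0 ∈ B0, n0 ∈ B5 → different blocks

P ≁ Q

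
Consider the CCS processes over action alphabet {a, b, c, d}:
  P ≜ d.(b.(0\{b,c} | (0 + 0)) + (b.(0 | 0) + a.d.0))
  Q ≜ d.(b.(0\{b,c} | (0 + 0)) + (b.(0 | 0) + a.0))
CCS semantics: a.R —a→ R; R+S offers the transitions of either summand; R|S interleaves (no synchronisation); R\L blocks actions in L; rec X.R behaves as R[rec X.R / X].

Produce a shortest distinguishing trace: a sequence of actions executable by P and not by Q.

dad

P's transition system — 6 states:
  m0 = d.(b.(0\{b,c} | (0 + 0)) + (b.(0 | 0) + a.d.0)) → =d=> m1
  m1 = b.(0\{b,c} | (0 + 0)) + (b.(0 | 0) + a.d.0) → =a=> m2, =b=> m3, =b=> m4
  m2 = d.0 → =d=> m5
  m3 = 0 | 0 → ·
  m4 = 0\{b,c} | (0 + 0) → ·
  m5 = 0 → ·
Q's transition system — 5 states:
  n0 = d.(b.(0\{b,c} | (0 + 0)) + (b.(0 | 0) + a.0)) → =d=> n1
  n1 = b.(0\{b,c} | (0 + 0)) + (b.(0 | 0) + a.0) → =a=> n2, =b=> n3, =b=> n4
  n2 = 0 → ·
  n3 = 0 | 0 → ·
  n4 = 0\{b,c} | (0 + 0) → ·
Trace ⟨dad⟩ through P, begin at {m0}:
  after d @ step 1: {m1}
  after a @ step 2: {m2}
  after d @ step 3: {m5}
  ✓ P
Trace ⟨dad⟩ through Q, begin at {n0}:
  after d @ step 1: {n1}
  after a @ step 2: {n2}
  after d @ step 3: ∅  — Q cannot continue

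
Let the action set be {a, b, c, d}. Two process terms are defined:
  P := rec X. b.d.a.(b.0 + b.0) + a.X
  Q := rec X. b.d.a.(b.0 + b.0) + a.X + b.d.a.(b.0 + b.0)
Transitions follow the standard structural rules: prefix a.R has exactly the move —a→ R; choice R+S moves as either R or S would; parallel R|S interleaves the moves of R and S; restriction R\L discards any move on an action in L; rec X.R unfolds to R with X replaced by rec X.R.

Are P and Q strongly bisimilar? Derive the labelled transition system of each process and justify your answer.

YES

LTS(P): 5 reachable states
  m0 = rec X. b.d.a.(b.0 + b.0) + a.X ⊢ -a-> m0, -b-> m1
  m1 = d.a.(b.0 + b.0) ⊢ -d-> m2
  m2 = a.(b.0 + b.0) ⊢ -a-> m3
  m3 = b.0 + b.0 ⊢ -b-> m4
  m4 = 0 ⊢ deadlocked
LTS(Q): 5 reachable states
  n0 = rec X. b.d.a.(b.0 + b.0) + a.X + b.d.a.(b.0 + b.0) ⊢ -a-> n0, -b-> n1
  n1 = d.a.(b.0 + b.0) ⊢ -d-> n2
  n2 = a.(b.0 + b.0) ⊢ -a-> n3
  n3 = b.0 + b.0 ⊢ -b-> n4
  n4 = 0 ⊢ deadlocked
Partition-refinement fixed point:
  B0 = {m0, n0}
  B1 = {m1, n1}
  B2 = {m2, n2}
  B3 = {m3, n3}
  B4 = {m4, n4}
m0 ∈ B0, n0 ∈ B0 → same block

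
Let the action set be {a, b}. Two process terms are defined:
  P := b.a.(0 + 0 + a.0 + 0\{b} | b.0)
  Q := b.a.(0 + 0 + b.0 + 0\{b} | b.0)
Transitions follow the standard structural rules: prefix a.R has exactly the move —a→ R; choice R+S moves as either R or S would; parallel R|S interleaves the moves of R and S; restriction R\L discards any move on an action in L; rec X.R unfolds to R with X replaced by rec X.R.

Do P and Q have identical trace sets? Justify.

LTS(P): 5 reachable states
  p0 = b.a.(0 + 0 + a.0 + 0\{b} | b.0) :: ··b··> p1
  p1 = a.(0 + 0 + a.0 + 0\{b} | b.0) :: ··a··> p2
  p2 = 0 + 0 + a.0 + 0\{b} | b.0 :: ··a··> p3, ··b··> p4
  p3 = 0 :: stopped
  p4 = 0\{b} | 0 :: stopped
LTS(Q): 5 reachable states
  q0 = b.a.(0 + 0 + b.0 + 0\{b} | b.0) :: ··b··> q1
  q1 = a.(0 + 0 + b.0 + 0\{b} | b.0) :: ··a··> q2
  q2 = 0 + 0 + b.0 + 0\{b} | b.0 :: ··b··> q3, ··b··> q4
  q3 = 0 :: stopped
  q4 = 0\{b} | 0 :: stopped
Executing baa from P (initial set {p0}):
  [1] b ⇒ {p1}
  [2] a ⇒ {p2}
  [3] a ⇒ {p3}
  — P admits the full trace.
Executing baa from Q (initial set {q0}):
  [1] b ⇒ {q1}
  [2] a ⇒ {q2}
  [3] a ⇒ ∅ (Q stuck)

trace-distinct — witness ⟨baa⟩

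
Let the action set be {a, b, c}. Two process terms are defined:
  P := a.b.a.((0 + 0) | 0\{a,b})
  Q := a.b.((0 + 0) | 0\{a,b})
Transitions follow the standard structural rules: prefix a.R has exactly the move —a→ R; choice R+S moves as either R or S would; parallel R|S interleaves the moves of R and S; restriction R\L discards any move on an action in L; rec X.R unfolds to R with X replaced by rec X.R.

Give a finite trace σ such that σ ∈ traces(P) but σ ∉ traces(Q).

Reachable graph of P (4 states):
  p0 = a.b.a.((0 + 0) | 0\{a,b}) :: =a=> p1
  p1 = b.a.((0 + 0) | 0\{a,b}) :: =b=> p2
  p2 = a.((0 + 0) | 0\{a,b}) :: =a=> p3
  p3 = (0 + 0) | 0\{a,b} :: ∅
Reachable graph of Q (3 states):
  q0 = a.b.((0 + 0) | 0\{a,b}) :: =a=> q1
  q1 = b.((0 + 0) | 0\{a,b}) :: =b=> q2
  q2 = (0 + 0) | 0\{a,b} :: ∅
Trace ⟨aba⟩ through P, begin at {p0}:
  step 1 (a): {p1}
  step 2 (b): {p2}
  step 3 (a): {p3}
  P completes σ.
Trace ⟨aba⟩ through Q, begin at {q0}:
  step 1 (a): {q1}
  step 2 (b): {q2}
  step 3 (a): ∅ (Q stuck)

aba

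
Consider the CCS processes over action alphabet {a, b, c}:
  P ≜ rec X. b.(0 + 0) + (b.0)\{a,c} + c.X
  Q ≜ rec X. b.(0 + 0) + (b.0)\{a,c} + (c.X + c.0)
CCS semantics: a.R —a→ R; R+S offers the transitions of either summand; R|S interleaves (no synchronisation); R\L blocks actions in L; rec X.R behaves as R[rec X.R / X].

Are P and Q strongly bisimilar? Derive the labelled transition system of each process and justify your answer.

NO

P's transition system — 3 states:
  u0 = rec X. b.(0 + 0) + (b.0)\{a,c} + c.X :: --b--▸ u1, --b--▸ u2, --c--▸ u0
  u1 = 0 + 0 :: deadlocked
  u2 = 0\{a,c} :: deadlocked
Q's transition system — 4 states:
  v0 = rec X. b.(0 + 0) + (b.0)\{a,c} + (c.X + c.0) :: --b--▸ v1, --b--▸ v2, --c--▸ v0, --c--▸ v3
  v1 = 0 + 0 :: deadlocked
  v2 = 0\{a,c} :: deadlocked
  v3 = 0 :: deadlocked
Partition-refinement fixed point:
  B0 = {u0}
  B1 = {u1, u2, v1, v2, v3}
  B2 = {v0}
u0 ∈ B0, v0 ∈ B2 → different blocks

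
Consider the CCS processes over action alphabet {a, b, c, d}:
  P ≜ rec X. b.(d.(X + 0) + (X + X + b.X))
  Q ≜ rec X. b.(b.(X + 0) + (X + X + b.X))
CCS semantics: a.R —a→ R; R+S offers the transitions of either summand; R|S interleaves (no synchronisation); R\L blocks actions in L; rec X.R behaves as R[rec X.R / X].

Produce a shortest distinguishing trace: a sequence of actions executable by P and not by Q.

bd

Reachable graph of P (3 states):
  m0 = rec X. b.(d.(X + 0) + (X + X + b.X)) → --b--▸ m1
  m1 = d.((rec X. b.(d.(X + 0) + (X + X + b.X))) + 0) + ((rec X. b.(d.(X + 0) + (X + X + b.X))) + (rec X. b.(d.(X + 0) + (X + X + b.X))) + b.(rec X. b.(d.(X + 0) + (X + X + b.X)))) → --b--▸ m0, --b--▸ m1, --d--▸ m2
  m2 = (rec X. b.(d.(X + 0) + (X + X + b.X))) + 0 → --b--▸ m1
Reachable graph of Q (3 states):
  n0 = rec X. b.(b.(X + 0) + (X + X + b.X)) → --b--▸ n1
  n1 = b.((rec X. b.(b.(X + 0) + (X + X + b.X))) + 0) + ((rec X. b.(b.(X + 0) + (X + X + b.X))) + (rec X. b.(b.(X + 0) + (X + X + b.X))) + b.(rec X. b.(b.(X + 0) + (X + X + b.X)))) → --b--▸ n0, --b--▸ n1, --b--▸ n2
  n2 = (rec X. b.(b.(X + 0) + (X + X + b.X))) + 0 → --b--▸ n1
Run σ = ⟨bd⟩ on P: start {m0}
  [1] b ⇒ {m1}
  [2] d ⇒ {m2}
  P completes σ.
Run σ = ⟨bd⟩ on Q: start {n0}
  [1] b ⇒ {n1}
  [2] d ⇒ no successor for Q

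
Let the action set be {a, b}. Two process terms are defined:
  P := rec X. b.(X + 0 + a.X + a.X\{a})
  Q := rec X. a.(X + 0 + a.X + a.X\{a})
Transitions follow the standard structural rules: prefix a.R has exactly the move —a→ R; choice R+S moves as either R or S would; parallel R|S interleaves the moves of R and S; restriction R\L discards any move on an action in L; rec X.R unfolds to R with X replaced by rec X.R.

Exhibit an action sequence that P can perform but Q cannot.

b

Reachable graph of P (4 states):
  s0 = rec X. b.(X + 0 + a.X + a.X\{a}) ⊢ --b--▸ s1
  s1 = (rec X. b.(X + 0 + a.X + a.X\{a})) + 0 + a.(rec X. b.(X + 0 + a.X + a.X\{a})) + a.(rec X. b.(X + 0 + a.X + a.X\{a}))\{a} ⊢ --a--▸ s0, --a--▸ s2, --b--▸ s1
  s2 = (rec X. b.(X + 0 + a.X + a.X\{a}))\{a} ⊢ --b--▸ s3
  s3 = ((rec X. b.(X + 0 + a.X + a.X\{a})) + 0 + a.(rec X. b.(X + 0 + a.X + a.X\{a})) + a.(rec X. b.(X + 0 + a.X + a.X\{a}))\{a})\{a} ⊢ --b--▸ s3
Reachable graph of Q (3 states):
  t0 = rec X. a.(X + 0 + a.X + a.X\{a}) ⊢ --a--▸ t1
  t1 = (rec X. a.(X + 0 + a.X + a.X\{a})) + 0 + a.(rec X. a.(X + 0 + a.X + a.X\{a})) + a.(rec X. a.(X + 0 + a.X + a.X\{a}))\{a} ⊢ --a--▸ t0, --a--▸ t1, --a--▸ t2
  t2 = (rec X. a.(X + 0 + a.X + a.X\{a}))\{a} ⊢ deadlocked
Trace ⟨b⟩ through P, begin at {s0}:
  [1] b ⇒ {s1}
  ✓ P
Trace ⟨b⟩ through Q, begin at {t0}:
  [1] b ⇒ no successor for Q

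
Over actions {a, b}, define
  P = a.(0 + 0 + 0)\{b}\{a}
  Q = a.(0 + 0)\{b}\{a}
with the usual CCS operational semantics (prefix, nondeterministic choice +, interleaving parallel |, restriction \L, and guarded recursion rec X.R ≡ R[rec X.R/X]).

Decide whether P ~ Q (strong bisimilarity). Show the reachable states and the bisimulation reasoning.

LTS(P): 2 reachable states
  p0 = a.(0 + 0 + 0)\{b}\{a} | -a-> p1
  p1 = (0 + 0 + 0)\{b}\{a} | (no moves)
LTS(Q): 2 reachable states
  q0 = a.(0 + 0)\{b}\{a} | -a-> q1
  q1 = (0 + 0)\{b}\{a} | (no moves)
Coarsest stable partition (strong bisimilarity classes):
  B0 = {p0, q0}
  B1 = {p1, q1}
p0 ∈ B0, q0 ∈ B0 → same block

bisimilar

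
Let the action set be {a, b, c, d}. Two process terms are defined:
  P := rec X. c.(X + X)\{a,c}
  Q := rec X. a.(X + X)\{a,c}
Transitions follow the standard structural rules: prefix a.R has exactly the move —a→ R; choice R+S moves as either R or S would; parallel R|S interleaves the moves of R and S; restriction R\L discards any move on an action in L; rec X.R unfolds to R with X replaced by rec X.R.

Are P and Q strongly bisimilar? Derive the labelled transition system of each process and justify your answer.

Reachable graph of P (2 states):
  m0 = rec X. c.(X + X)\{a,c} | --c--▸ m1
  m1 = ((rec X. c.(X + X)\{a,c}) + (rec X. c.(X + X)\{a,c}))\{a,c} | stopped
Reachable graph of Q (2 states):
  n0 = rec X. a.(X + X)\{a,c} | --a--▸ n1
  n1 = ((rec X. a.(X + X)\{a,c}) + (rec X. a.(X + X)\{a,c}))\{a,c} | stopped
Bisimilarity quotient blocks:
  B0 = {m0}
  B1 = {m1, n1}
  B2 = {n0}
m0 ∈ B0, n0 ∈ B2 → different blocks

NO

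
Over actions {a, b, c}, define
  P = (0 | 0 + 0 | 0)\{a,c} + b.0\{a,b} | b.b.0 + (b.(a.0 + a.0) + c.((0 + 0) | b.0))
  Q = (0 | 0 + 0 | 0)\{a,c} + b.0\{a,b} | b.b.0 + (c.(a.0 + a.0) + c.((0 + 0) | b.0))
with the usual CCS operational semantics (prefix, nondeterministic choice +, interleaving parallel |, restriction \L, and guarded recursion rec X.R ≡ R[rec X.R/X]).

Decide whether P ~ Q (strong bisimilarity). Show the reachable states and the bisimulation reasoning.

Reachable graph of P (10 states):
  m0 = (0 | 0 + 0 | 0)\{a,c} + b.0\{a,b} | b.b.0 + (b.(a.0 + a.0) + c.((0 + 0) | b.0)) | ··b··> m1, ··b··> m2, ··b··> m3, ··c··> m4
  m1 = 0\{a,b} | b.b.0 | ··b··> m5
  m2 = a.0 + a.0 | ··a··> m6
  m3 = b.0\{a,b} | b.0 | ··b··> m5, ··b··> m7
  m4 = (0 + 0) | b.0 | ··b··> m8
  m5 = 0\{a,b} | b.0 | ··b··> m9
  m6 = 0 | deadlocked
  m7 = b.0\{a,b} | 0 | ··b··> m9
  m8 = (0 + 0) | 0 | deadlocked
  m9 = 0\{a,b} | 0 | deadlocked
Reachable graph of Q (10 states):
  n0 = (0 | 0 + 0 | 0)\{a,c} + b.0\{a,b} | b.b.0 + (c.(a.0 + a.0) + c.((0 + 0) | b.0)) | ··b··> n1, ··b··> n2, ··c··> n3, ··c··> n4
  n1 = 0\{a,b} | b.b.0 | ··b··> n5
  n2 = b.0\{a,b} | b.0 | ··b··> n5, ··b··> n6
  n3 = (0 + 0) | b.0 | ··b··> n7
  n4 = a.0 + a.0 | ··a··> n8
  n5 = 0\{a,b} | b.0 | ··b··> n9
  n6 = b.0\{a,b} | 0 | ··b··> n9
  n7 = (0 + 0) | 0 | deadlocked
  n8 = 0 | deadlocked
  n9 = 0\{a,b} | 0 | deadlocked
Bisimilarity quotient blocks:
  B0 = {m0}
  B1 = {m4, m5, m7, n3, n5, n6}
  B2 = {m6, m8, m9, n7, n8, n9}
  B3 = {m1, m3, n1, n2}
  B4 = {m2, n4}
  B5 = {n0}
m0 ∈ B0, n0 ∈ B5 → different blocks

P ≁ Q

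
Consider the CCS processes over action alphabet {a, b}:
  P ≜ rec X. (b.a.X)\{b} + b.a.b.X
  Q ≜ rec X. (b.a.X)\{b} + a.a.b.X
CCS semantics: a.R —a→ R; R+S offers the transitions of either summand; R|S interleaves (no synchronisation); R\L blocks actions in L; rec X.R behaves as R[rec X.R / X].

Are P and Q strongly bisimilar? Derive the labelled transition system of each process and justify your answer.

P's transition system — 3 states:
  s0 = rec X. (b.a.X)\{b} + b.a.b.X | ··b··> s1
  s1 = a.b.(rec X. (b.a.X)\{b} + b.a.b.X) | ··a··> s2
  s2 = b.(rec X. (b.a.X)\{b} + b.a.b.X) | ··b··> s0
Q's transition system — 3 states:
  t0 = rec X. (b.a.X)\{b} + a.a.b.X | ··a··> t1
  t1 = a.b.(rec X. (b.a.X)\{b} + a.a.b.X) | ··a··> t2
  t2 = b.(rec X. (b.a.X)\{b} + a.a.b.X) | ··b··> t0
Coarsest stable partition (strong bisimilarity classes):
  B0 = {s0}
  B1 = {s1}
  B2 = {s2}
  B3 = {t0}
  B4 = {t1}
  B5 = {t2}
s0 ∈ B0, t0 ∈ B3 → different blocks

NO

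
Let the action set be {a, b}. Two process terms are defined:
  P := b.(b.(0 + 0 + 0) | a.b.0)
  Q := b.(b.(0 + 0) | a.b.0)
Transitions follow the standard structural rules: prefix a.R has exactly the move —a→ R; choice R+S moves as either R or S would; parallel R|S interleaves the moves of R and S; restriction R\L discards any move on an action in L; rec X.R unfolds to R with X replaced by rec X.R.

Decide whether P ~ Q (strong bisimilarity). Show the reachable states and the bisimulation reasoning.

P ~ Q

LTS(P): 7 reachable states
  u0 = b.(b.(0 + 0 + 0) | a.b.0) → --b--▸ u1
  u1 = b.(0 + 0 + 0) | a.b.0 → --a--▸ u2, --b--▸ u3
  u2 = b.(0 + 0 + 0) | b.0 → --b--▸ u4, --b--▸ u5
  u3 = (0 + 0 + 0) | a.b.0 → --a--▸ u4
  u4 = (0 + 0 + 0) | b.0 → --b--▸ u6
  u5 = b.(0 + 0 + 0) | 0 → --b--▸ u6
  u6 = (0 + 0 + 0) | 0 → deadlocked
LTS(Q): 7 reachable states
  v0 = b.(b.(0 + 0) | a.b.0) → --b--▸ v1
  v1 = b.(0 + 0) | a.b.0 → --a--▸ v2, --b--▸ v3
  v2 = b.(0 + 0) | b.0 → --b--▸ v4, --b--▸ v5
  v3 = (0 + 0) | a.b.0 → --a--▸ v4
  v4 = (0 + 0) | b.0 → --b--▸ v6
  v5 = b.(0 + 0) | 0 → --b--▸ v6
  v6 = (0 + 0) | 0 → deadlocked
Partition-refinement fixed point:
  B0 = {u0, v0}
  B1 = {u1, v1}
  B2 = {u2, v2}
  B3 = {u4, u5, v4, v5}
  B4 = {u6, v6}
  B5 = {u3, v3}
u0 ∈ B0, v0 ∈ B0 → same block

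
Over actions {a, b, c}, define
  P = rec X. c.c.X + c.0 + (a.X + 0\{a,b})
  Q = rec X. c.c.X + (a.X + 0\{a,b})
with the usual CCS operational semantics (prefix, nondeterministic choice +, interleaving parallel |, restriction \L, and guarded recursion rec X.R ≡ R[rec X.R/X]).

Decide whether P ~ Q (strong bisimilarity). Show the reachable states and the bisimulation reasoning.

not bisimilar

Reachable graph of P (3 states):
  m0 = rec X. c.c.X + c.0 + (a.X + 0\{a,b}) ⊢ ··a··> m0, ··c··> m1, ··c··> m2
  m1 = 0 ⊢ ∅
  m2 = c.(rec X. c.c.X + c.0 + (a.X + 0\{a,b})) ⊢ ··c··> m0
Reachable graph of Q (2 states):
  n0 = rec X. c.c.X + (a.X + 0\{a,b}) ⊢ ··a··> n0, ··c··> n1
  n1 = c.(rec X. c.c.X + (a.X + 0\{a,b})) ⊢ ··c··> n0
Coarsest stable partition (strong bisimilarity classes):
  B0 = {m0}
  B1 = {m2}
  B2 = {m1}
  B3 = {n0}
  B4 = {n1}
m0 ∈ B0, n0 ∈ B3 → different blocks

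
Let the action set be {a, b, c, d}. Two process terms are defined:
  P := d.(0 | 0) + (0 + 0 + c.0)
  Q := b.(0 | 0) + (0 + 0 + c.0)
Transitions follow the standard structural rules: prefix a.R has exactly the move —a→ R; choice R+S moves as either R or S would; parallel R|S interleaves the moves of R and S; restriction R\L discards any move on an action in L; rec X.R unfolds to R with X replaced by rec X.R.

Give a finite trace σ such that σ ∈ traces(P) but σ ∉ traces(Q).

Reachable graph of P (3 states):
  p0 = d.(0 | 0) + (0 + 0 + c.0) | ··c··> p1, ··d··> p2
  p1 = 0 | (no moves)
  p2 = 0 | 0 | (no moves)
Reachable graph of Q (3 states):
  q0 = b.(0 | 0) + (0 + 0 + c.0) | ··b··> q1, ··c··> q2
  q1 = 0 | 0 | (no moves)
  q2 = 0 | (no moves)
Executing d from P (initial set {p0}):
  [1] d ⇒ {p2}
  — P admits the full trace.
Executing d from Q (initial set {q0}):
  [1] d ⇒ no successor for Q

d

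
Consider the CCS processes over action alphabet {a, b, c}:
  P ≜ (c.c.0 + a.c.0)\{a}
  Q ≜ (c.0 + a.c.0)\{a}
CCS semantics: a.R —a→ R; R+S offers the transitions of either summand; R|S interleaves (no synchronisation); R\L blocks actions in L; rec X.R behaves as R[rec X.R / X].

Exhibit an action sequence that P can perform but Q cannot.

Reachable graph of P (3 states):
  s0 = (c.c.0 + a.c.0)\{a} ⊢ —c→ s1
  s1 = (c.0)\{a} ⊢ —c→ s2
  s2 = 0\{a} ⊢ deadlocked
Reachable graph of Q (2 states):
  t0 = (c.0 + a.c.0)\{a} ⊢ —c→ t1
  t1 = 0\{a} ⊢ deadlocked
Trace ⟨cc⟩ through P, begin at {s0}:
  after c @ step 1: {s1}
  after c @ step 2: {s2}
  P completes σ.
Trace ⟨cc⟩ through Q, begin at {t0}:
  after c @ step 1: {t1}
  after c @ step 2: ∅  — Q cannot continue

cc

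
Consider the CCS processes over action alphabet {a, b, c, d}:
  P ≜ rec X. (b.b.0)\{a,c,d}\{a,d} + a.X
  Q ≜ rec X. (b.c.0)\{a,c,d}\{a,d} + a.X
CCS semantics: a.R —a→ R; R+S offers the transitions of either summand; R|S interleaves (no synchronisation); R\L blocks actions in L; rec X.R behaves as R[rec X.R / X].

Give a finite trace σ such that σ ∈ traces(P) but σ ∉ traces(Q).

bb

Reachable graph of P (3 states):
  m0 = rec X. (b.b.0)\{a,c,d}\{a,d} + a.X ⊢ —a→ m0, —b→ m1
  m1 = (b.0)\{a,c,d}\{a,d} ⊢ —b→ m2
  m2 = 0\{a,c,d}\{a,d} ⊢ (no moves)
Reachable graph of Q (2 states):
  n0 = rec X. (b.c.0)\{a,c,d}\{a,d} + a.X ⊢ —a→ n0, —b→ n1
  n1 = (c.0)\{a,c,d}\{a,d} ⊢ (no moves)
Run σ = ⟨bb⟩ on P: start {m0}
  [1] b ⇒ {m1}
  [2] b ⇒ {m2}
  ✓ P
Run σ = ⟨bb⟩ on Q: start {n0}
  [1] b ⇒ {n1}
  [2] b ⇒ ∅  — Q cannot continue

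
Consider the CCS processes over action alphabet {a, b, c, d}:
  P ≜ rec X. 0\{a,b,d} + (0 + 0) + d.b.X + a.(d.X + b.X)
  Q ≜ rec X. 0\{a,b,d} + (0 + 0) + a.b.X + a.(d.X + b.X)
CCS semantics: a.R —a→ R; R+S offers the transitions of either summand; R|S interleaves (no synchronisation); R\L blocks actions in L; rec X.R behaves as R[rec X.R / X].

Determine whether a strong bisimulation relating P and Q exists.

not bisimilar

P's transition system — 3 states:
  s0 = rec X. 0\{a,b,d} + (0 + 0) + d.b.X + a.(d.X + b.X) :: =a=> s1, =d=> s2
  s1 = d.(rec X. 0\{a,b,d} + (0 + 0) + d.b.X + a.(d.X + b.X)) + b.(rec X. 0\{a,b,d} + (0 + 0) + d.b.X + a.(d.X + b.X)) :: =b=> s0, =d=> s0
  s2 = b.(rec X. 0\{a,b,d} + (0 + 0) + d.b.X + a.(d.X + b.X)) :: =b=> s0
Q's transition system — 3 states:
  t0 = rec X. 0\{a,b,d} + (0 + 0) + a.b.X + a.(d.X + b.X) :: =a=> t1, =a=> t2
  t1 = b.(rec X. 0\{a,b,d} + (0 + 0) + a.b.X + a.(d.X + b.X)) :: =b=> t0
  t2 = d.(rec X. 0\{a,b,d} + (0 + 0) + a.b.X + a.(d.X + b.X)) + b.(rec X. 0\{a,b,d} + (0 + 0) + a.b.X + a.(d.X + b.X)) :: =b=> t0, =d=> t0
Partition-refinement fixed point:
  B0 = {s0}
  B1 = {s1}
  B2 = {s2}
  B3 = {t0}
  B4 = {t1}
  B5 = {t2}
s0 ∈ B0, t0 ∈ B3 → different blocks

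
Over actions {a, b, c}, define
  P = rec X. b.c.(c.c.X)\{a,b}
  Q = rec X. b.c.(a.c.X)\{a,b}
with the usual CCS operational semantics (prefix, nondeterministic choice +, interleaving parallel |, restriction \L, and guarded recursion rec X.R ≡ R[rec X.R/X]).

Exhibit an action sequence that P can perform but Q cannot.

bcc

P's transition system — 5 states:
  s0 = rec X. b.c.(c.c.X)\{a,b} → =b=> s1
  s1 = c.(c.c.(rec X. b.c.(c.c.X)\{a,b}))\{a,b} → =c=> s2
  s2 = (c.c.(rec X. b.c.(c.c.X)\{a,b}))\{a,b} → =c=> s3
  s3 = (c.(rec X. b.c.(c.c.X)\{a,b}))\{a,b} → =c=> s4
  s4 = (rec X. b.c.(c.c.X)\{a,b})\{a,b} → ·
Q's transition system — 3 states:
  t0 = rec X. b.c.(a.c.X)\{a,b} → =b=> t1
  t1 = c.(a.c.(rec X. b.c.(a.c.X)\{a,b}))\{a,b} → =c=> t2
  t2 = (a.c.(rec X. b.c.(a.c.X)\{a,b}))\{a,b} → ·
Trace ⟨bcc⟩ through P, begin at {s0}:
  [1] b ⇒ {s1}
  [2] c ⇒ {s2}
  [3] c ⇒ {s3}
  ✓ P
Trace ⟨bcc⟩ through Q, begin at {t0}:
  [1] b ⇒ {t1}
  [2] c ⇒ {t2}
  [3] c ⇒ no successor for Q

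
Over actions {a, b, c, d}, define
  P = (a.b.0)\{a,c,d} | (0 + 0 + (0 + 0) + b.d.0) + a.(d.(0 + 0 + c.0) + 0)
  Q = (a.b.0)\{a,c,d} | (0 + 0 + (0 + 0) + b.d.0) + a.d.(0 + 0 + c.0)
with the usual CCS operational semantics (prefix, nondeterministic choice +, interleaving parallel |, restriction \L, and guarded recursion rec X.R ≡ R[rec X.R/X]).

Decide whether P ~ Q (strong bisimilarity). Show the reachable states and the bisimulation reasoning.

YES

P's transition system — 6 states:
  p0 = (a.b.0)\{a,c,d} | (0 + 0 + (0 + 0) + b.d.0) + a.(d.(0 + 0 + c.0) + 0) | --a--▸ p1, --b--▸ p2
  p1 = d.(0 + 0 + c.0) + 0 | --d--▸ p3
  p2 = (a.b.0)\{a,c,d} | d.0 | --d--▸ p4
  p3 = 0 + 0 + c.0 | --c--▸ p5
  p4 = (a.b.0)\{a,c,d} | 0 | deadlocked
  p5 = 0 | deadlocked
Q's transition system — 6 states:
  q0 = (a.b.0)\{a,c,d} | (0 + 0 + (0 + 0) + b.d.0) + a.d.(0 + 0 + c.0) | --a--▸ q1, --b--▸ q2
  q1 = d.(0 + 0 + c.0) | --d--▸ q3
  q2 = (a.b.0)\{a,c,d} | d.0 | --d--▸ q4
  q3 = 0 + 0 + c.0 | --c--▸ q5
  q4 = (a.b.0)\{a,c,d} | 0 | deadlocked
  q5 = 0 | deadlocked
Partition-refinement fixed point:
  B0 = {p0, q0}
  B1 = {p1, q1}
  B2 = {p3, q3}
  B3 = {p4, p5, q4, q5}
  B4 = {p2, q2}
p0 ∈ B0, q0 ∈ B0 → same block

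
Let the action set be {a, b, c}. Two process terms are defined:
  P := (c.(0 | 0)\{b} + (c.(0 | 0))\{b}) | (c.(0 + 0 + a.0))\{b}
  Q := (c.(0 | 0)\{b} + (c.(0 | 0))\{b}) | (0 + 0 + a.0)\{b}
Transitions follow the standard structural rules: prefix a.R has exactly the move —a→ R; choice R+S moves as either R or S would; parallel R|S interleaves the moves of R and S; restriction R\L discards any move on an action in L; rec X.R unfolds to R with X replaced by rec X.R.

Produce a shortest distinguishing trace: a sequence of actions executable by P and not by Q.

cc

LTS(P): 6 reachable states
  u0 = (c.(0 | 0)\{b} + (c.(0 | 0))\{b}) | (c.(0 + 0 + a.0))\{b} :: —c→ u1, —c→ u2
  u1 = (0 | 0)\{b} | (c.(0 + 0 + a.0))\{b} :: —c→ u3
  u2 = (c.(0 | 0)\{b} + (c.(0 | 0))\{b}) | (0 + 0 + a.0)\{b} :: —a→ u4, —c→ u3
  u3 = (0 | 0)\{b} | (0 + 0 + a.0)\{b} :: —a→ u5
  u4 = (c.(0 | 0)\{b} + (c.(0 | 0))\{b}) | 0\{b} :: —c→ u5
  u5 = (0 | 0)\{b} | 0\{b} :: ·
LTS(Q): 4 reachable states
  v0 = (c.(0 | 0)\{b} + (c.(0 | 0))\{b}) | (0 + 0 + a.0)\{b} :: —a→ v1, —c→ v2
  v1 = (c.(0 | 0)\{b} + (c.(0 | 0))\{b}) | 0\{b} :: —c→ v3
  v2 = (0 | 0)\{b} | (0 + 0 + a.0)\{b} :: —a→ v3
  v3 = (0 | 0)\{b} | 0\{b} :: ·
Trace ⟨cc⟩ through P, begin at {u0}:
  step 1 (c): {u1, u2}
  step 2 (c): {u3}
  P completes σ.
Trace ⟨cc⟩ through Q, begin at {v0}:
  step 1 (c): {v2}
  step 2 (c): ∅ (Q stuck)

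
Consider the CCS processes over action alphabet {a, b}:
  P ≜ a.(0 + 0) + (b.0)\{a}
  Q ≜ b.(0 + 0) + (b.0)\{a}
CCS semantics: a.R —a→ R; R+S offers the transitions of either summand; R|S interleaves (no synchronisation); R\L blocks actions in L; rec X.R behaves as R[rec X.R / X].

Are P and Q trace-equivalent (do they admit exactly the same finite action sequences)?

NO — witness ⟨a⟩

Reachable graph of P (3 states):
  m0 = a.(0 + 0) + (b.0)\{a} :: --a--▸ m1, --b--▸ m2
  m1 = 0 + 0 :: (no moves)
  m2 = 0\{a} :: (no moves)
Reachable graph of Q (3 states):
  n0 = b.(0 + 0) + (b.0)\{a} :: --b--▸ n1, --b--▸ n2
  n1 = 0 + 0 :: (no moves)
  n2 = 0\{a} :: (no moves)
Trace ⟨a⟩ through P, begin at {m0}:
  after a @ step 1: {m1}
  ✓ P
Trace ⟨a⟩ through Q, begin at {n0}:
  after a @ step 1: no successor for Q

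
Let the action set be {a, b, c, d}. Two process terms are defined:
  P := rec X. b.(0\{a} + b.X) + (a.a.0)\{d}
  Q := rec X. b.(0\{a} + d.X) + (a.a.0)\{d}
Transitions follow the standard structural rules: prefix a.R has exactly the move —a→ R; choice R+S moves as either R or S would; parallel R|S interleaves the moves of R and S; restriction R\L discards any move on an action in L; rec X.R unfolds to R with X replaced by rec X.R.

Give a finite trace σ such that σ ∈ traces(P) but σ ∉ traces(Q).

bb

P's transition system — 4 states:
  m0 = rec X. b.(0\{a} + b.X) + (a.a.0)\{d} | =a=> m1, =b=> m2
  m1 = (a.0)\{d} | =a=> m3
  m2 = 0\{a} + b.(rec X. b.(0\{a} + b.X) + (a.a.0)\{d}) | =b=> m0
  m3 = 0\{d} | ·
Q's transition system — 4 states:
  n0 = rec X. b.(0\{a} + d.X) + (a.a.0)\{d} | =a=> n1, =b=> n2
  n1 = (a.0)\{d} | =a=> n3
  n2 = 0\{a} + d.(rec X. b.(0\{a} + d.X) + (a.a.0)\{d}) | =d=> n0
  n3 = 0\{d} | ·
Executing bb from P (initial set {m0}):
  step 1 (b): {m2}
  step 2 (b): {m0}
  ✓ P
Executing bb from Q (initial set {n0}):
  step 1 (b): {n2}
  step 2 (b): ∅  — Q cannot continue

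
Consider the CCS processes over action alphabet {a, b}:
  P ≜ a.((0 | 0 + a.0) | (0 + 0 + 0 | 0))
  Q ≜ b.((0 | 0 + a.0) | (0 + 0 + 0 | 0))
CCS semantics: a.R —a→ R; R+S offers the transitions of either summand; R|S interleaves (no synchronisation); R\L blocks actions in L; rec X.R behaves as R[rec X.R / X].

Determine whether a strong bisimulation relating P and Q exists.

NO

Reachable graph of P (3 states):
  m0 = a.((0 | 0 + a.0) | (0 + 0 + 0 | 0)) has moves —a→ m1
  m1 = (0 | 0 + a.0) | (0 + 0 + 0 | 0) has moves —a→ m2
  m2 = 0 | (0 + 0 + 0 | 0) has moves stopped
Reachable graph of Q (3 states):
  n0 = b.((0 | 0 + a.0) | (0 + 0 + 0 | 0)) has moves —b→ n1
  n1 = (0 | 0 + a.0) | (0 + 0 + 0 | 0) has moves —a→ n2
  n2 = 0 | (0 + 0 + 0 | 0) has moves stopped
Coarsest stable partition (strong bisimilarity classes):
  B0 = {m0}
  B1 = {m1, n1}
  B2 = {m2, n2}
  B3 = {n0}
m0 ∈ B0, n0 ∈ B3 → different blocks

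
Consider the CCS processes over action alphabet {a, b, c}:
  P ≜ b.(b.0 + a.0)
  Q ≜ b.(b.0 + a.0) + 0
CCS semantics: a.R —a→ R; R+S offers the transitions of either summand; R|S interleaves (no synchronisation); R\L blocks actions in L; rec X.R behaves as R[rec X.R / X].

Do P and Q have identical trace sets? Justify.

Reachable graph of P (3 states):
  p0 = b.(b.0 + a.0) ⊢ —b→ p1
  p1 = b.0 + a.0 ⊢ —a→ p2, —b→ p2
  p2 = 0 ⊢ ·
Reachable graph of Q (3 states):
  q0 = b.(b.0 + a.0) + 0 ⊢ —b→ q1
  q1 = b.0 + a.0 ⊢ —a→ q2, —b→ q2
  q2 = 0 ⊢ ·
Partition-refinement fixed point:
  B0 = {p0, q0}
  B1 = {p1, q1}
  B2 = {p2, q2}
p0 ∈ B0, q0 ∈ B0 → same block
Bisimilar ⇒ trace-equivalent.

YES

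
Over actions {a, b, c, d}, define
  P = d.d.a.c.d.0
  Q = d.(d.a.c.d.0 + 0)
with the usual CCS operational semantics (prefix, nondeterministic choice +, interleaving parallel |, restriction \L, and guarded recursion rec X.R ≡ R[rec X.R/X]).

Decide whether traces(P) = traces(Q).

P's transition system — 6 states:
  p0 = d.d.a.c.d.0 has moves ··d··> p1
  p1 = d.a.c.d.0 has moves ··d··> p2
  p2 = a.c.d.0 has moves ··a··> p3
  p3 = c.d.0 has moves ··c··> p4
  p4 = d.0 has moves ··d··> p5
  p5 = 0 has moves ∅
Q's transition system — 6 states:
  q0 = d.(d.a.c.d.0 + 0) has moves ··d··> q1
  q1 = d.a.c.d.0 + 0 has moves ··d··> q2
  q2 = a.c.d.0 has moves ··a··> q3
  q3 = c.d.0 has moves ··c··> q4
  q4 = d.0 has moves ··d··> q5
  q5 = 0 has moves ∅
Bisimilarity quotient blocks:
  B0 = {p0, q0}
  B1 = {p1, q1}
  B2 = {p2, q2}
  B3 = {p3, q3}
  B4 = {p4, q4}
  B5 = {p5, q5}
p0 ∈ B0, q0 ∈ B0 → same block
Bisimilar ⇒ trace-equivalent.

traces(P) = traces(Q)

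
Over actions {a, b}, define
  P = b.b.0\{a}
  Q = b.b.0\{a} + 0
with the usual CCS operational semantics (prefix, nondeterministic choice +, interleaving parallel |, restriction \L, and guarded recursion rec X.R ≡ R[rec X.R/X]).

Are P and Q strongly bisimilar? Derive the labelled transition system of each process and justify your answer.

YES

P's transition system — 3 states:
  p0 = b.b.0\{a} ⊢ --b--▸ p1
  p1 = b.0\{a} ⊢ --b--▸ p2
  p2 = 0\{a} ⊢ ∅
Q's transition system — 3 states:
  q0 = b.b.0\{a} + 0 ⊢ --b--▸ q1
  q1 = b.0\{a} ⊢ --b--▸ q2
  q2 = 0\{a} ⊢ ∅
Partition-refinement fixed point:
  B0 = {p0, q0}
  B1 = {p1, q1}
  B2 = {p2, q2}
p0 ∈ B0, q0 ∈ B0 → same block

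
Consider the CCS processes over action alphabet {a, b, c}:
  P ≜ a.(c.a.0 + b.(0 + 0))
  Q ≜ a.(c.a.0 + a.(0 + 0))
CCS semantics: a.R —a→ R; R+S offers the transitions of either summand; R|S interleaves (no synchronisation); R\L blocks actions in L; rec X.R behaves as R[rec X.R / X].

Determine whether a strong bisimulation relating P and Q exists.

Reachable graph of P (5 states):
  u0 = a.(c.a.0 + b.(0 + 0)) | -a-> u1
  u1 = c.a.0 + b.(0 + 0) | -b-> u2, -c-> u3
  u2 = 0 + 0 | ·
  u3 = a.0 | -a-> u4
  u4 = 0 | ·
Reachable graph of Q (5 states):
  v0 = a.(c.a.0 + a.(0 + 0)) | -a-> v1
  v1 = c.a.0 + a.(0 + 0) | -a-> v2, -c-> v3
  v2 = 0 + 0 | ·
  v3 = a.0 | -a-> v4
  v4 = 0 | ·
Coarsest stable partition (strong bisimilarity classes):
  B0 = {u0}
  B1 = {u1}
  B2 = {u2, u4, v2, v4}
  B3 = {u3, v3}
  B4 = {v0}
  B5 = {v1}
u0 ∈ B0, v0 ∈ B4 → different blocks

NO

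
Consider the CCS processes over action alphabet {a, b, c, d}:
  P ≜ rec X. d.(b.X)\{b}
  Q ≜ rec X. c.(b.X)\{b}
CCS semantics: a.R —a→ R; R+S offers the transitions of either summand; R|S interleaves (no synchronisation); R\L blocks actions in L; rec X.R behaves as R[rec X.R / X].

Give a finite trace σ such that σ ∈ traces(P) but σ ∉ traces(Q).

P's transition system — 2 states:
  p0 = rec X. d.(b.X)\{b} :: -d-> p1
  p1 = (b.(rec X. d.(b.X)\{b}))\{b} :: stopped
Q's transition system — 2 states:
  q0 = rec X. c.(b.X)\{b} :: -c-> q1
  q1 = (b.(rec X. c.(b.X)\{b}))\{b} :: stopped
Trace ⟨d⟩ through P, begin at {p0}:
  [1] d ⇒ {p1}
  P completes σ.
Trace ⟨d⟩ through Q, begin at {q0}:
  [1] d ⇒ ∅  — Q cannot continue

d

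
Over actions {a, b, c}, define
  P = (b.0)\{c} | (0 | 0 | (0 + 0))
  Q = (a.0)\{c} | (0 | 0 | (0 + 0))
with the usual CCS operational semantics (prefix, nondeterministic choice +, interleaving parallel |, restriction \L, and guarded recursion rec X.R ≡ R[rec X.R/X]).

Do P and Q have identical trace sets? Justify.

Reachable graph of P (2 states):
  s0 = (b.0)\{c} | (0 | 0 | (0 + 0)) has moves =b=> s1
  s1 = 0\{c} | (0 | 0 | (0 + 0)) has moves stopped
Reachable graph of Q (2 states):
  t0 = (a.0)\{c} | (0 | 0 | (0 + 0)) has moves =a=> t1
  t1 = 0\{c} | (0 | 0 | (0 + 0)) has moves stopped
Run σ = ⟨b⟩ on P: start {s0}
  step 1 (b): {s1}
  ✓ P
Run σ = ⟨b⟩ on Q: start {t0}
  step 1 (b): ∅  — Q cannot continue

NO — witness ⟨b⟩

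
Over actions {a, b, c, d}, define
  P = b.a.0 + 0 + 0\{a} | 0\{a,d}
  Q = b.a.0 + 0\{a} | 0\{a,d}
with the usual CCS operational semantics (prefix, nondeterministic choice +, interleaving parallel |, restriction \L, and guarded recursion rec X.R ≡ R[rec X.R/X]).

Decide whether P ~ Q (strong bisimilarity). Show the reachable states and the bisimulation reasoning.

P ~ Q

P's transition system — 3 states:
  m0 = b.a.0 + 0 + 0\{a} | 0\{a,d} | =b=> m1
  m1 = a.0 | =a=> m2
  m2 = 0 | deadlocked
Q's transition system — 3 states:
  n0 = b.a.0 + 0\{a} | 0\{a,d} | =b=> n1
  n1 = a.0 | =a=> n2
  n2 = 0 | deadlocked
Coarsest stable partition (strong bisimilarity classes):
  B0 = {m0, n0}
  B1 = {m1, n1}
  B2 = {m2, n2}
m0 ∈ B0, n0 ∈ B0 → same block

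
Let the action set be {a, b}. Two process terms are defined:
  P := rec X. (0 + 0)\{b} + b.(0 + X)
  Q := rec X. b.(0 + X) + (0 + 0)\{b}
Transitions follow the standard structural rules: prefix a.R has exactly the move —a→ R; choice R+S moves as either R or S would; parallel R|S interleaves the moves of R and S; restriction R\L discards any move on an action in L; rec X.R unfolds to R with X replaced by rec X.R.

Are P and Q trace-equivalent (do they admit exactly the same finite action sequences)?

P's transition system — 2 states:
  m0 = rec X. (0 + 0)\{b} + b.(0 + X) ⊢ ··b··> m1
  m1 = 0 + (rec X. (0 + 0)\{b} + b.(0 + X)) ⊢ ··b··> m1
Q's transition system — 2 states:
  n0 = rec X. b.(0 + X) + (0 + 0)\{b} ⊢ ··b··> n1
  n1 = 0 + (rec X. b.(0 + X) + (0 + 0)\{b}) ⊢ ··b··> n1
Coarsest stable partition (strong bisimilarity classes):
  B0 = {m0, m1, n0, n1}
m0 ∈ B0, n0 ∈ B0 → same block
Bisimilar ⇒ trace-equivalent.

trace-equivalent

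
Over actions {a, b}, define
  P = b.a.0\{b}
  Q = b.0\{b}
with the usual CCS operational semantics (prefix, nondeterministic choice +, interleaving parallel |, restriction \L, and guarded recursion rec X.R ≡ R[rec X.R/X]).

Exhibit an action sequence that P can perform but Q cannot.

ba

Reachable graph of P (3 states):
  p0 = b.a.0\{b} has moves --b--▸ p1
  p1 = a.0\{b} has moves --a--▸ p2
  p2 = 0\{b} has moves (no moves)
Reachable graph of Q (2 states):
  q0 = b.0\{b} has moves --b--▸ q1
  q1 = 0\{b} has moves (no moves)
Executing ba from P (initial set {p0}):
  after b @ step 1: {p1}
  after a @ step 2: {p2}
  — P admits the full trace.
Executing ba from Q (initial set {q0}):
  after b @ step 1: {q1}
  after a @ step 2: ∅  — Q cannot continue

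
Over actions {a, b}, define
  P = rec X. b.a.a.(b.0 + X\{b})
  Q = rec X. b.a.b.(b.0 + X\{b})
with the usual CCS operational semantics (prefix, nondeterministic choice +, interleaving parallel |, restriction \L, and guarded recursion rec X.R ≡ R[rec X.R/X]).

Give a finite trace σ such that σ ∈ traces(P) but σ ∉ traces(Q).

baa

P's transition system — 5 states:
  p0 = rec X. b.a.a.(b.0 + X\{b}) has moves =b=> p1
  p1 = a.a.(b.0 + (rec X. b.a.a.(b.0 + X\{b}))\{b}) has moves =a=> p2
  p2 = a.(b.0 + (rec X. b.a.a.(b.0 + X\{b}))\{b}) has moves =a=> p3
  p3 = b.0 + (rec X. b.a.a.(b.0 + X\{b}))\{b} has moves =b=> p4
  p4 = 0 has moves ∅
Q's transition system — 5 states:
  q0 = rec X. b.a.b.(b.0 + X\{b}) has moves =b=> q1
  q1 = a.b.(b.0 + (rec X. b.a.b.(b.0 + X\{b}))\{b}) has moves =a=> q2
  q2 = b.(b.0 + (rec X. b.a.b.(b.0 + X\{b}))\{b}) has moves =b=> q3
  q3 = b.0 + (rec X. b.a.b.(b.0 + X\{b}))\{b} has moves =b=> q4
  q4 = 0 has moves ∅
Run σ = ⟨baa⟩ on P: start {p0}
  step 1 (b): {p1}
  step 2 (a): {p2}
  step 3 (a): {p3}
  — P admits the full trace.
Run σ = ⟨baa⟩ on Q: start {q0}
  step 1 (b): {q1}
  step 2 (a): {q2}
  step 3 (a): ∅ (Q stuck)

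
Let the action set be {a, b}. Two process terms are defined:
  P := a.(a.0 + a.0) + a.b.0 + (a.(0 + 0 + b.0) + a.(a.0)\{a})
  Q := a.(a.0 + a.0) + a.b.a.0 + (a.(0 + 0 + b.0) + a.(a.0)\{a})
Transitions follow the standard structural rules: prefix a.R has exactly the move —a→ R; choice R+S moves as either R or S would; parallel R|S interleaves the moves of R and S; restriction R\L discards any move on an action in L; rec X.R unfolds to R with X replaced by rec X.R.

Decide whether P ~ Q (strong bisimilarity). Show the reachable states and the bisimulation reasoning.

LTS(P): 6 reachable states
  p0 = a.(a.0 + a.0) + a.b.0 + (a.(0 + 0 + b.0) + a.(a.0)\{a}) has moves --a--▸ p1, --a--▸ p2, --a--▸ p3, --a--▸ p4
  p1 = (a.0)\{a} has moves stopped
  p2 = 0 + 0 + b.0 has moves --b--▸ p5
  p3 = a.0 + a.0 has moves --a--▸ p5
  p4 = b.0 has moves --b--▸ p5
  p5 = 0 has moves stopped
LTS(Q): 7 reachable states
  q0 = a.(a.0 + a.0) + a.b.a.0 + (a.(0 + 0 + b.0) + a.(a.0)\{a}) has moves --a--▸ q1, --a--▸ q2, --a--▸ q3, --a--▸ q4
  q1 = (a.0)\{a} has moves stopped
  q2 = 0 + 0 + b.0 has moves --b--▸ q5
  q3 = a.0 + a.0 has moves --a--▸ q5
  q4 = b.a.0 has moves --b--▸ q6
  q5 = 0 has moves stopped
  q6 = a.0 has moves --a--▸ q5
Bisimilarity quotient blocks:
  B0 = {p0}
  B1 = {p2, p4, q2}
  B2 = {p1, p5, q1, q5}
  B3 = {p3, q3, q6}
  B4 = {q0}
  B5 = {q4}
p0 ∈ B0, q0 ∈ B4 → different blocks

P ≁ Q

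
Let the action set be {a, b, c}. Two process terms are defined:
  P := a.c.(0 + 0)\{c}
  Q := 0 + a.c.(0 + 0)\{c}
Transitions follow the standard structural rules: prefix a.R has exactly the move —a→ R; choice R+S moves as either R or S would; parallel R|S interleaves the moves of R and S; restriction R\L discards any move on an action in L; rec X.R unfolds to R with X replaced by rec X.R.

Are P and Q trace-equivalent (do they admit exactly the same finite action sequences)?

trace-equivalent

LTS(P): 3 reachable states
  u0 = a.c.(0 + 0)\{c} :: =a=> u1
  u1 = c.(0 + 0)\{c} :: =c=> u2
  u2 = (0 + 0)\{c} :: ·
LTS(Q): 3 reachable states
  v0 = 0 + a.c.(0 + 0)\{c} :: =a=> v1
  v1 = c.(0 + 0)\{c} :: =c=> v2
  v2 = (0 + 0)\{c} :: ·
Coarsest stable partition (strong bisimilarity classes):
  B0 = {u0, v0}
  B1 = {u1, v1}
  B2 = {u2, v2}
u0 ∈ B0, v0 ∈ B0 → same block
Bisimilar ⇒ trace-equivalent.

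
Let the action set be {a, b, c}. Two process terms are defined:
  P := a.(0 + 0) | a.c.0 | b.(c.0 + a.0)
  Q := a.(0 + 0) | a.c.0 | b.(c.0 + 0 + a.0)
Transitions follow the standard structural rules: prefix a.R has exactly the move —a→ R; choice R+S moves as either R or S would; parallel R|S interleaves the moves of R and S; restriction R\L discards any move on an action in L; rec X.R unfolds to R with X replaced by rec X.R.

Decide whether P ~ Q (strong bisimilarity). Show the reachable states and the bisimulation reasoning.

Reachable graph of P (18 states):
  u0 = a.(0 + 0) | a.c.0 | b.(c.0 + a.0) :: —a→ u1, —a→ u2, —b→ u3
  u1 = (0 + 0) | a.c.0 | b.(c.0 + a.0) :: —a→ u4, —b→ u5
  u2 = a.(0 + 0) | c.0 | b.(c.0 + a.0) :: —a→ u4, —b→ u6, —c→ u7
  u3 = a.(0 + 0) | a.c.0 | (c.0 + a.0) :: —a→ u5, —a→ u6, —a→ u8, —c→ u8
  u4 = (0 + 0) | c.0 | b.(c.0 + a.0) :: —b→ u9, —c→ u10
  u5 = (0 + 0) | a.c.0 | (c.0 + a.0) :: —a→ u11, —a→ u9, —c→ u11
  u6 = a.(0 + 0) | c.0 | (c.0 + a.0) :: —a→ u12, —a→ u9, —c→ u12, —c→ u13
  u7 = a.(0 + 0) | 0 | b.(c.0 + a.0) :: —a→ u10, —b→ u13
  u8 = a.(0 + 0) | a.c.0 | 0 :: —a→ u11, —a→ u12
  u9 = (0 + 0) | c.0 | (c.0 + a.0) :: —a→ u14, —c→ u14, —c→ u15
  u10 = (0 + 0) | 0 | b.(c.0 + a.0) :: —b→ u15
  u11 = (0 + 0) | a.c.0 | 0 :: —a→ u14
  u12 = a.(0 + 0) | c.0 | 0 :: —a→ u14, —c→ u16
  u13 = a.(0 + 0) | 0 | (c.0 + a.0) :: —a→ u15, —a→ u16, —c→ u16
  u14 = (0 + 0) | c.0 | 0 :: —c→ u17
  u15 = (0 + 0) | 0 | (c.0 + a.0) :: —a→ u17, —c→ u17
  u16 = a.(0 + 0) | 0 | 0 :: —a→ u17
  u17 = (0 + 0) | 0 | 0 :: ·
Reachable graph of Q (18 states):
  v0 = a.(0 + 0) | a.c.0 | b.(c.0 + 0 + a.0) :: —a→ v1, —a→ v2, —b→ v3
  v1 = (0 + 0) | a.c.0 | b.(c.0 + 0 + a.0) :: —a→ v4, —b→ v5
  v2 = a.(0 + 0) | c.0 | b.(c.0 + 0 + a.0) :: —a→ v4, —b→ v6, —c→ v7
  v3 = a.(0 + 0) | a.c.0 | (c.0 + 0 + a.0) :: —a→ v5, —a→ v6, —a→ v8, —c→ v8
  v4 = (0 + 0) | c.0 | b.(c.0 + 0 + a.0) :: —b→ v9, —c→ v10
  v5 = (0 + 0) | a.c.0 | (c.0 + 0 + a.0) :: —a→ v11, —a→ v9, —c→ v11
  v6 = a.(0 + 0) | c.0 | (c.0 + 0 + a.0) :: —a→ v12, —a→ v9, —c→ v12, —c→ v13
  v7 = a.(0 + 0) | 0 | b.(c.0 + 0 + a.0) :: —a→ v10, —b→ v13
  v8 = a.(0 + 0) | a.c.0 | 0 :: —a→ v11, —a→ v12
  v9 = (0 + 0) | c.0 | (c.0 + 0 + a.0) :: —a→ v14, —c→ v14, —c→ v15
  v10 = (0 + 0) | 0 | b.(c.0 + 0 + a.0) :: —b→ v15
  v11 = (0 + 0) | a.c.0 | 0 :: —a→ v14
  v12 = a.(0 + 0) | c.0 | 0 :: —a→ v14, —c→ v16
  v13 = a.(0 + 0) | 0 | (c.0 + 0 + a.0) :: —a→ v15, —a→ v16, —c→ v16
  v14 = (0 + 0) | c.0 | 0 :: —c→ v17
  v15 = (0 + 0) | 0 | (c.0 + 0 + a.0) :: —a→ v17, —c→ v17
  v16 = a.(0 + 0) | 0 | 0 :: —a→ v17
  v17 = (0 + 0) | 0 | 0 :: ·
Bisimilarity quotient blocks:
  B0 = {u0, v0}
  B1 = {u1, v1}
  B2 = {u4, v4}
  B3 = {u9, v9}
  B4 = {u14, v14}
  B5 = {u17, v17}
  B6 = {u15, v15}
  B7 = {u10, v10}
  B8 = {u5, v5}
  B9 = {u11, v11}
  B10 = {u3, v3}
  B11 = {u6, v6}
  B12 = {u12, v12}
  B13 = {u16, v16}
  B14 = {u13, v13}
  B15 = {u8, v8}
  B16 = {u2, v2}
  B17 = {u7, v7}
u0 ∈ B0, v0 ∈ B0 → same block

P ~ Q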